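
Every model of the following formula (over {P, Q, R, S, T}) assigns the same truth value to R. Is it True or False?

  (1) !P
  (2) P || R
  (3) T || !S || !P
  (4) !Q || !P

True

Suppose R = false.
(!P) alone gives P = false.
That conflicts with the unit clause (P).
So every satisfying assignment has R = True.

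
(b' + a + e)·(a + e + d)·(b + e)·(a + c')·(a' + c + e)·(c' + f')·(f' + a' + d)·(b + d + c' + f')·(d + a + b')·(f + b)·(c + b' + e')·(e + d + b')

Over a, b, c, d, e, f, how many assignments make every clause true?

6

There are 2^6 = 64 truth assignments over (a, b, c, d, e, f).
Split on b. With b = 1, the clauses containing b are satisfied and b' drops from the rest; 3 of the 2^5 = 32 assignments to the other variables satisfy what remains.
With b = 0, by the same count on the reduced clause set, 3 assignments work.
(One model: a=F, b=F, c=F, d=F, e=T, f=T.)
Total: 3 + 3 = 6.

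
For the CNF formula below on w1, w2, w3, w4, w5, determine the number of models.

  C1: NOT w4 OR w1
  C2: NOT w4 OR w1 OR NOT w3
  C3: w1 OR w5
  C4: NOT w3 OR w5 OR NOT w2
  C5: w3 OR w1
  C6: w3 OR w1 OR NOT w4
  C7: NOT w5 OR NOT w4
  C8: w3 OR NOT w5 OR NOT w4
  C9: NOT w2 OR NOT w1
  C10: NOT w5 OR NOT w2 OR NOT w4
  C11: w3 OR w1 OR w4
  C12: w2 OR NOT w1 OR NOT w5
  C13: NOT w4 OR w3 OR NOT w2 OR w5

6

There are 2^5 = 32 truth assignments over (w1, w2, w3, w4, w5).
Split on w3. With w3 = true, the clauses containing w3 are satisfied and NOT w3 drops from the rest; 4 of the 2^4 = 16 assignments to the other variables satisfy what remains.
With w3 = false, by the same count on the reduced clause set, 2 assignments work.
(One model: w1=F, w2=F, w3=T, w4=F, w5=T.)
Total: 4 + 2 = 6.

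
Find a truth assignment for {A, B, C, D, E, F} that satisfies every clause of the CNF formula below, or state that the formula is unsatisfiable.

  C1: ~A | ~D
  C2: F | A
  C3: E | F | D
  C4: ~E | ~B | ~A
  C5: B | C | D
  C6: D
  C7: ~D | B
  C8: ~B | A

UNSATISFIABLE

(D) alone gives D = 1.
(~A) alone gives A = 0.
(F) alone gives F = 1.
(B) alone gives B = 1.
Now (~B) is unsatisfied and unit — conflict.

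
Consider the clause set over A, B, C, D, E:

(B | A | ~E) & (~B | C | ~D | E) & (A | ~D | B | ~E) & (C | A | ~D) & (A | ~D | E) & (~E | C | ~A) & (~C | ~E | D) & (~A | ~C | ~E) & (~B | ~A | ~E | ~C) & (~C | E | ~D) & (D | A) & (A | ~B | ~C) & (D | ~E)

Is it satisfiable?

Satisfiable

Try D = 0.
From the singleton clause (A), A = 1.
From the singleton clause (~E), E = 0.
No clause remains; B, C are free.
A satisfying assignment: A: 1,  B: 0,  C: 0,  D: 0,  E: 0.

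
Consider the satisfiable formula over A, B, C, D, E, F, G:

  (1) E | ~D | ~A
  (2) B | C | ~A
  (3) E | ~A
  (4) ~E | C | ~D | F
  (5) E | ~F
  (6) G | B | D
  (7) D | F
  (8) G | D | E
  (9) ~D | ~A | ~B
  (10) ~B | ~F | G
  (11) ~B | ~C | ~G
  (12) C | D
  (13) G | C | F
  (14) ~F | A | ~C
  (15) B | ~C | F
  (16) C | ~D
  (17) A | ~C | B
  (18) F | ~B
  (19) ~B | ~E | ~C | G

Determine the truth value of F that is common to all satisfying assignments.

Suppose F = 0.
From the singleton clause (D), D = 1.
From the singleton clause (C), C = 1.
From the singleton clause (B), B = 1.
But (~B) is also a unit clause — contradiction.
So every satisfying assignment has F = True.

True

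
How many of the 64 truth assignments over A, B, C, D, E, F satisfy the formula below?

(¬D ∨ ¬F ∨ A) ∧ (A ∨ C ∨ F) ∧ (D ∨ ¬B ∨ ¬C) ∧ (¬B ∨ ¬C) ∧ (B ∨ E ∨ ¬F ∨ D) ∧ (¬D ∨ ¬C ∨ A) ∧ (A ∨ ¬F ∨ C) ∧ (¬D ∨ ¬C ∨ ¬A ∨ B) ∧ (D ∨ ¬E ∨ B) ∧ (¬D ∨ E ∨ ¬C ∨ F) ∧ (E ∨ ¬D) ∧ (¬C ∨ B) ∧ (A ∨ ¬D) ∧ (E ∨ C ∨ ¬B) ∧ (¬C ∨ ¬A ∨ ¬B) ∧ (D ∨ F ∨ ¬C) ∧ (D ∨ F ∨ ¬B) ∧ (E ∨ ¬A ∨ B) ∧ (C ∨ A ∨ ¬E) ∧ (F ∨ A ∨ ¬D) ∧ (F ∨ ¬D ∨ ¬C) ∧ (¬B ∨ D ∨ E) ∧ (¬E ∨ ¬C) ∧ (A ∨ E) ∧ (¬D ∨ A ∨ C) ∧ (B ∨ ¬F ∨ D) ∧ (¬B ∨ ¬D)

3

There are 2^6 = 64 truth assignments over (A, B, C, D, E, F).
Split on A. With A = True, the clauses containing A are satisfied and ¬A drops from the rest; 3 of the 2^5 = 32 assignments to the other variables satisfy what remains.
With A = False, by the same count on the reduced clause set, 0 assignments work.
(One model: A=T, B=F, C=F, D=T, E=T, F=F.)
Total: 3 + 0 = 3.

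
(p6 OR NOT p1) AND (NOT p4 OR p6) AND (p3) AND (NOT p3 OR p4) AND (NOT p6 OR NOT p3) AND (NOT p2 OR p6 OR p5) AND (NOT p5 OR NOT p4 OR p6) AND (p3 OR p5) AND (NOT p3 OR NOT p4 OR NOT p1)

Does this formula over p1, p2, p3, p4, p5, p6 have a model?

Unit clause (p3) forces p3 = true.
Unit clause (p4) forces p4 = true.
Unit clause (p6) forces p6 = true.
Now (NOT p6) is unsatisfied and unit — conflict.
No assignment satisfies every clause.

No, unsatisfiable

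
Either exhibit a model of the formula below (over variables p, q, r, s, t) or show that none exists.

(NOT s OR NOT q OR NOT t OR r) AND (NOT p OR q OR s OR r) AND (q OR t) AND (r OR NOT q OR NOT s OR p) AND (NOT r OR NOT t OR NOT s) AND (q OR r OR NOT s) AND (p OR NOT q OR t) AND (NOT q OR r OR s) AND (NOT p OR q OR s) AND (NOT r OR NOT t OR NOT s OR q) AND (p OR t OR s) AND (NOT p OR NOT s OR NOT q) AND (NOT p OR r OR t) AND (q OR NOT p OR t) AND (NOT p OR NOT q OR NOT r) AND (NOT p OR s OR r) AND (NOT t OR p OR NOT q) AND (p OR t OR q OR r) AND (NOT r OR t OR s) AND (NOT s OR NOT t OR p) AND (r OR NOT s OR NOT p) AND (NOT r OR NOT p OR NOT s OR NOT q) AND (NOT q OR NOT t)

p ↦ false; q ↦ false; r ↦ false; s ↦ false; t ↦ true

Branch on q: set q = false.
From the singleton clause (t), t = true.
Branch on r: set r = false.
From the singleton clause (NOT s), s = false.
From the singleton clause (NOT p), p = false.
Every clause now holds.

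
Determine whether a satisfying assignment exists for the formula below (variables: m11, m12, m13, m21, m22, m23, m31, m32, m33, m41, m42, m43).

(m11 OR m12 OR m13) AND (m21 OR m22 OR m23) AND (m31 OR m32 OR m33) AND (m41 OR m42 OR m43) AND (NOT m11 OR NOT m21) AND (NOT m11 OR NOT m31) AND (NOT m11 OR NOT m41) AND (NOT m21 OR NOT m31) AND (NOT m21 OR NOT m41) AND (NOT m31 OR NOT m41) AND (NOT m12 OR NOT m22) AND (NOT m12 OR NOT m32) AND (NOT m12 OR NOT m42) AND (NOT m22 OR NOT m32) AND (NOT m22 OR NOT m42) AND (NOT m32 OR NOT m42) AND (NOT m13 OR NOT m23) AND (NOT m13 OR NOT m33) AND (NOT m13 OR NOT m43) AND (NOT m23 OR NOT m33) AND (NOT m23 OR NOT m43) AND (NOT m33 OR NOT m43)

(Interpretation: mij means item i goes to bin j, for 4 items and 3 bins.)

Unsatisfiable

Branch on m11: set m11 = false.
Branch on m12: set m12 = true.
(NOT m22) alone gives m22 = false.
(NOT m32) alone gives m32 = false.
(NOT m42) alone gives m42 = false.
Branch on m21: set m21 = true.
(NOT m31) alone gives m31 = false.
(m33) alone gives m33 = true.
(NOT m41) alone gives m41 = false.
(m43) alone gives m43 = true.
Now (NOT m43) is unsatisfied and unit — conflict.
So m21 must be the other value — set m21 = false.
(m23) alone gives m23 = true.
(NOT m13) alone gives m13 = false.
(NOT m33) alone gives m33 = false.
(m31) alone gives m31 = true.
(NOT m41) alone gives m41 = false.
(m43) alone gives m43 = true.
Now (NOT m43) is unsatisfied and unit — conflict.
Either choice for m21 ends in contradiction.
So m12 must be the other value — set m12 = false.
(m13) alone gives m13 = true.
(NOT m23) alone gives m23 = false.
(NOT m33) alone gives m33 = false.
(NOT m43) alone gives m43 = false.
Branch on m21: set m21 = true.
(NOT m31) alone gives m31 = false.
(m32) alone gives m32 = true.
(NOT m41) alone gives m41 = false.
(m42) alone gives m42 = true.
Now (NOT m42) is unsatisfied and unit — conflict.
So m21 must be the other value — set m21 = false.
(m22) alone gives m22 = true.
(NOT m32) alone gives m32 = false.
(m31) alone gives m31 = true.
(NOT m41) alone gives m41 = false.
(m42) alone gives m42 = true.
Now (NOT m42) is unsatisfied and unit — conflict.
Either choice for m21 ends in contradiction.
Either choice for m12 ends in contradiction.
So m11 must be the other value — set m11 = true.
(NOT m21) alone gives m21 = false.
(NOT m31) alone gives m31 = false.
(NOT m41) alone gives m41 = false.
Branch on m22: set m22 = true.
(NOT m12) alone gives m12 = false.
(NOT m32) alone gives m32 = false.
(m33) alone gives m33 = true.
(NOT m42) alone gives m42 = false.
(m43) alone gives m43 = true.
Now (NOT m43) is unsatisfied and unit — conflict.
So m22 must be the other value — set m22 = false.
(m23) alone gives m23 = true.
(NOT m13) alone gives m13 = false.
(NOT m33) alone gives m33 = false.
(m32) alone gives m32 = true.
(NOT m12) alone gives m12 = false.
(NOT m42) alone gives m42 = false.
(m43) alone gives m43 = true.
Now (NOT m43) is unsatisfied and unit — conflict.
Either choice for m22 ends in contradiction.
Either choice for m11 ends in contradiction.
No assignment satisfies every clause.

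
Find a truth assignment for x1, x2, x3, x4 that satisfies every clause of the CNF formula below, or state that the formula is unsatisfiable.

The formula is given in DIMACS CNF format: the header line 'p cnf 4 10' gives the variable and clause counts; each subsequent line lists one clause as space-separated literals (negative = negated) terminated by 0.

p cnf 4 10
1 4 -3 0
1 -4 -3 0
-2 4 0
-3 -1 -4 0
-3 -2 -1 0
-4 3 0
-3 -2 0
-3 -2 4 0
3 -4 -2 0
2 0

(x2) alone gives x2 = True.
(x4) alone gives x4 = True.
(x3) alone gives x3 = True.
But (¬x3) is also a unit clause — contradiction.

UNSATISFIABLE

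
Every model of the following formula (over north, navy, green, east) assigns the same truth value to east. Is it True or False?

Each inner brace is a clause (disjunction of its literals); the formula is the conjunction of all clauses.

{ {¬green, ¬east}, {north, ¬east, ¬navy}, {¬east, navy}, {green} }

False

Suppose east = True.
Unit clause (¬green) forces green = False.
Now (green) is unsatisfied and unit — conflict.
So every satisfying assignment has east = False.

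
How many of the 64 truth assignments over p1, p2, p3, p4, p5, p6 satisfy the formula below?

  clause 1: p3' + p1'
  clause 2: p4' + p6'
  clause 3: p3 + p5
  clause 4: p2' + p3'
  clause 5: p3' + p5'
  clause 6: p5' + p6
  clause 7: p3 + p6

7

There are 2^6 = 64 truth assignments over (p1, p2, p3, p4, p5, p6).
Split on p1. With p1 = 1, the clauses containing p1 are satisfied and p1' drops from the rest; 2 of the 2^5 = 32 assignments to the other variables satisfy what remains.
With p1 = 0, by the same count on the reduced clause set, 5 assignments work.
(One model: p1=F, p2=F, p3=F, p4=F, p5=T, p6=T.)
Total: 2 + 5 = 7.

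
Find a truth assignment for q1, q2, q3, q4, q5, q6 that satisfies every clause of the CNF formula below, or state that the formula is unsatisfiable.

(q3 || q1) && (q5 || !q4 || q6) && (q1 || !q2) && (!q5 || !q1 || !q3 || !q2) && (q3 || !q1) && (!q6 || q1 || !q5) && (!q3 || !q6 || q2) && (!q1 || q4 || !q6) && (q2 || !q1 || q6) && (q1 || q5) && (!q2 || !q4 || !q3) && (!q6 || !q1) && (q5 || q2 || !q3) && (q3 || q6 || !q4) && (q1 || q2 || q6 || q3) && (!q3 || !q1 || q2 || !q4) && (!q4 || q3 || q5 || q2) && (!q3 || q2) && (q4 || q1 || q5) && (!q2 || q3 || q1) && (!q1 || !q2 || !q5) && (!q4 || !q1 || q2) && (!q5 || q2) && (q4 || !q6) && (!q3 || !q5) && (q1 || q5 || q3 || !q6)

Suppose q3 = true.
Unit clause (q2) forces q2 = true.
Unit clause (q1) forces q1 = true.
Unit clause (!q5) forces q5 = false.
Unit clause (!q4) forces q4 = false.
Unit clause (!q6) forces q6 = false.
This assignment satisfies each clause.

q1: true,  q2: true,  q3: true,  q4: false,  q5: false,  q6: false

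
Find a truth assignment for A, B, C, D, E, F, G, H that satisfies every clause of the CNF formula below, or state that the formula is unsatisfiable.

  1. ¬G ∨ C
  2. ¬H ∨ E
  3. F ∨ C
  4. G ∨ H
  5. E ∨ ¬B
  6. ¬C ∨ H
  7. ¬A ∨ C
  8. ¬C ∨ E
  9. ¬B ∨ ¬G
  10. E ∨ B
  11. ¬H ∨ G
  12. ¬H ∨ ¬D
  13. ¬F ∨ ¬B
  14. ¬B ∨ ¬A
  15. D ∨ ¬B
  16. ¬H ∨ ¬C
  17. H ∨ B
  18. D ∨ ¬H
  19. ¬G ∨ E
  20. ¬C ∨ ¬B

Case G = False:
From the singleton clause (H), H = True.
That conflicts with the unit clause (¬H).
Undo G and try G = True.
From the singleton clause (C), C = True.
From the singleton clause (H), H = True.
That conflicts with the unit clause (¬H).
Both values of G lead to a conflict.

UNSATISFIABLE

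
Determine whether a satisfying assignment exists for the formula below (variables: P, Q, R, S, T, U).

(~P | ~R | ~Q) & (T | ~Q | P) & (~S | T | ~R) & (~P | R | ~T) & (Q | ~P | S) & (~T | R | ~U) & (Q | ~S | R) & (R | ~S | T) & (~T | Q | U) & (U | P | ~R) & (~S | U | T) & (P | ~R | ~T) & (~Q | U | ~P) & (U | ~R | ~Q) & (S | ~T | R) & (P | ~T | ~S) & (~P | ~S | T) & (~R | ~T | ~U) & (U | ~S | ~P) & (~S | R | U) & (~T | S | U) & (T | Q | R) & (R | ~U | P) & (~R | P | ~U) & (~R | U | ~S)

Yes

Try P = 1.
Try R = 0.
Unit clause (~T) forces T = 0.
Unit clause (~S) forces S = 0.
Unit clause (Q) forces Q = 1.
Unit clause (U) forces U = 1.
Every clause now holds.
A satisfying assignment: P=1,  Q=1,  R=0,  S=0,  T=0,  U=1.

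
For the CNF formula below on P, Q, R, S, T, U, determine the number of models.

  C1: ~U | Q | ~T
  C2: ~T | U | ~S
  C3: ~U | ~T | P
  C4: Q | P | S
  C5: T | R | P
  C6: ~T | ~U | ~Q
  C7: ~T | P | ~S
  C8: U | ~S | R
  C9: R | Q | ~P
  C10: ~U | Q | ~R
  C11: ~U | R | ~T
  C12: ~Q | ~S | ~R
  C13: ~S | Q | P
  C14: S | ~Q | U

There are 2^6 = 64 truth assignments over (P, Q, R, S, T, U).
Split on S. With S = 1, the clauses containing S are satisfied and ~S drops from the rest; 2 of the 2^5 = 32 assignments to the other variables satisfy what remains.
With S = 0, by the same count on the reduced clause set, 5 assignments work.
Total: 2 + 5 = 7.

7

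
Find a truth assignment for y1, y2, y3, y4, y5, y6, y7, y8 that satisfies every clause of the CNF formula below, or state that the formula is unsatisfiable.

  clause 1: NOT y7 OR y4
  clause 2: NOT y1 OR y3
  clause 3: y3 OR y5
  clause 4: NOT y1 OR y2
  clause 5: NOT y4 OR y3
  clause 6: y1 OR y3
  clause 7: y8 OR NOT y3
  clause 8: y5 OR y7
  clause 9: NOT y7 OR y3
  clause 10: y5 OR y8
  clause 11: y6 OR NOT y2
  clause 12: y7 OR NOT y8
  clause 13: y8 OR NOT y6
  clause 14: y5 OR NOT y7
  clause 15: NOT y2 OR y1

Case y7 = true:
Unit clause (y4) forces y4 = true.
Unit clause (y3) forces y3 = true.
Unit clause (y8) forces y8 = true.
Unit clause (y5) forces y5 = true.
Case y1 = false:
Unit clause (NOT y2) forces y2 = false.
No clause remains; y6 is free.

y1=false, y2=false, y3=true, y4=true, y5=true, y6=false, y7=true, y8=true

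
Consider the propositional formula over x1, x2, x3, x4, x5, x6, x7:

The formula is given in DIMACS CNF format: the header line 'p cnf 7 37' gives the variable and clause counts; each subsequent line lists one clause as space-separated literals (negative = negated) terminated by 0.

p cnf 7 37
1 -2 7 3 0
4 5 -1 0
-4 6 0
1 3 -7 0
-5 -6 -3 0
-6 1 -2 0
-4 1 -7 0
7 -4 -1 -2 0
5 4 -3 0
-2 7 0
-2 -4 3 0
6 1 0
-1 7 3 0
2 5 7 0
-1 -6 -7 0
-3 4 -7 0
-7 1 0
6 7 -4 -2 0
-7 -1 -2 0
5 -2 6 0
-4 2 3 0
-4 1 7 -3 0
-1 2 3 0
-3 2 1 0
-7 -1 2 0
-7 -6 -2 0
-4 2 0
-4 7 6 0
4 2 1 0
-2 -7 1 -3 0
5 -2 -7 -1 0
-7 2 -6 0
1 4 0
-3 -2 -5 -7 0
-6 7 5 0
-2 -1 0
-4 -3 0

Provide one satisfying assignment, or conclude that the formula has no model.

x1=True,  x2=False,  x3=True,  x4=False,  x5=True,  x6=False,  x7=False

Try x4 = False.
Unit clause (x1) forces x1 = True.
Unit clause (x5) forces x5 = True.
Unit clause (¬x2) forces x2 = False.
Unit clause (x3) forces x3 = True.
Unit clause (¬x6) forces x6 = False.
Unit clause (¬x7) forces x7 = False.
This assignment satisfies each clause.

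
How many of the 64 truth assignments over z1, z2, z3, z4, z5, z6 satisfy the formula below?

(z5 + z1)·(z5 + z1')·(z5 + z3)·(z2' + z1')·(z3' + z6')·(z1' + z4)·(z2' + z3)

11

There are 2^6 = 64 truth assignments over (z1, z2, z3, z4, z5, z6).
Split on z5. With z5 = 1, the clauses containing z5 are satisfied and z5' drops from the rest; 11 of the 2^5 = 32 assignments to the other variables satisfy what remains.
With z5 = 0, by the same count on the reduced clause set, 0 assignments work.
(One model: z1=F, z2=F, z3=F, z4=F, z5=T, z6=F.)
Total: 11 + 0 = 11.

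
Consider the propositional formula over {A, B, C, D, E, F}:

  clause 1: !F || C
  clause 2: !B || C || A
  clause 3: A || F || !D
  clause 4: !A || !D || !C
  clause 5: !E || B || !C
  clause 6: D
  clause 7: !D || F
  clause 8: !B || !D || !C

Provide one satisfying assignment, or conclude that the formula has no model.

A ↦ false, B ↦ false, C ↦ true, D ↦ true, E ↦ false, F ↦ true

The clause (D) is unit, so D = true.
The clause (F) is unit, so F = true.
The clause (C) is unit, so C = true.
The clause (!A) is unit, so A = false.
The clause (!B) is unit, so B = false.
The clause (!E) is unit, so E = false.
Every clause now holds.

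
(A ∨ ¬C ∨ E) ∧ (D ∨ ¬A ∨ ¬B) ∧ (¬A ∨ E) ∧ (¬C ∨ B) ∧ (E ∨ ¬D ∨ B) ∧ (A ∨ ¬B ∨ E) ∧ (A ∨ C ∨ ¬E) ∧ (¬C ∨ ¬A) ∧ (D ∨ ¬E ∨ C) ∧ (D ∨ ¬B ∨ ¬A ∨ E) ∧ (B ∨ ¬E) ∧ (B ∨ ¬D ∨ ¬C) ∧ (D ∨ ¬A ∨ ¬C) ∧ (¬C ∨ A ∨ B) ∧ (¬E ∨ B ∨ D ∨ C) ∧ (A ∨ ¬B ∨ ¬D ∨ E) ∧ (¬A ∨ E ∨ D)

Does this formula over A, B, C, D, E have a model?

Branch on A: set A = False.
Branch on C: set C = False.
From the singleton clause (¬E), E = False.
From the singleton clause (¬B), B = False.
From the singleton clause (¬D), D = False.
All clauses are satisfied.
A satisfying assignment: A=False,  B=False,  C=False,  D=False,  E=False.

Satisfiable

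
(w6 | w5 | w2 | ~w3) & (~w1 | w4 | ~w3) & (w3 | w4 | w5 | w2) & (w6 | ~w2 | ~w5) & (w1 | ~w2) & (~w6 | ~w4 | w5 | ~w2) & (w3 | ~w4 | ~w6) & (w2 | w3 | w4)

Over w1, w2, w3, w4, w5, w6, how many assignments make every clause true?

19

There are 2^6 = 64 truth assignments over (w1, w2, w3, w4, w5, w6).
Split on w5. With w5 = 1, the clauses containing w5 are satisfied and ~w5 drops from the rest; 10 of the 2^5 = 32 assignments to the other variables satisfy what remains.
With w5 = 0, by the same count on the reduced clause set, 9 assignments work.
(One model: w1=F, w2=F, w3=F, w4=T, w5=F, w6=F.)
Total: 10 + 9 = 19.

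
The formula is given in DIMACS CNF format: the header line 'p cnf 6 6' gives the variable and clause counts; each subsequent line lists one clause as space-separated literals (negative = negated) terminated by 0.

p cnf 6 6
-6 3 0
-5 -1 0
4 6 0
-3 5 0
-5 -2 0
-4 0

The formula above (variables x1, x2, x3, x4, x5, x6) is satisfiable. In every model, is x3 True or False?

True

Suppose x3 = False.
From the singleton clause (¬x6), x6 = False.
From the singleton clause (x4), x4 = True.
That conflicts with the unit clause (¬x4).
So every satisfying assignment has x3 = True.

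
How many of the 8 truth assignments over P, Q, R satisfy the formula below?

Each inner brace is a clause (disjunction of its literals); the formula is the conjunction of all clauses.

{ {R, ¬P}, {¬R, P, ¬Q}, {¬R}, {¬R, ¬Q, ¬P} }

There are 2^3 = 8 truth assignments over (P, Q, R).
Check each against the 4 clauses (columns in the order P, Q, R):
  F F F  ✓ satisfies all
  F F T  ✗ fails (¬R)
  F T F  ✓ satisfies all
  F T T  ✗ fails (¬R ∨ P ∨ ¬Q)
  T F F  ✗ fails (R ∨ ¬P)
  T F T  ✗ fails (¬R)
  T T F  ✗ fails (R ∨ ¬P)
  T T T  ✗ fails (¬R)
2 of the 8 rows are models.

2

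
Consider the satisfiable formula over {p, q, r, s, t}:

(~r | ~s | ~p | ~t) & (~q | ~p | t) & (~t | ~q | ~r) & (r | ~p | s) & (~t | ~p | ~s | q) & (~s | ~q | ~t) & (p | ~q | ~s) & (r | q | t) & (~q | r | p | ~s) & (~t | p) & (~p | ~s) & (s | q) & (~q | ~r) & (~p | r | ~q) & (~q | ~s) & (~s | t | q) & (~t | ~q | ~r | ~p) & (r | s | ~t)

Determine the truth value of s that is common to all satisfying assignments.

Suppose s = 1.
(~p) alone gives p = 0.
(~q) alone gives q = 0.
(~t) alone gives t = 0.
That conflicts with the unit clause (t).
So every satisfying assignment has s = False.

False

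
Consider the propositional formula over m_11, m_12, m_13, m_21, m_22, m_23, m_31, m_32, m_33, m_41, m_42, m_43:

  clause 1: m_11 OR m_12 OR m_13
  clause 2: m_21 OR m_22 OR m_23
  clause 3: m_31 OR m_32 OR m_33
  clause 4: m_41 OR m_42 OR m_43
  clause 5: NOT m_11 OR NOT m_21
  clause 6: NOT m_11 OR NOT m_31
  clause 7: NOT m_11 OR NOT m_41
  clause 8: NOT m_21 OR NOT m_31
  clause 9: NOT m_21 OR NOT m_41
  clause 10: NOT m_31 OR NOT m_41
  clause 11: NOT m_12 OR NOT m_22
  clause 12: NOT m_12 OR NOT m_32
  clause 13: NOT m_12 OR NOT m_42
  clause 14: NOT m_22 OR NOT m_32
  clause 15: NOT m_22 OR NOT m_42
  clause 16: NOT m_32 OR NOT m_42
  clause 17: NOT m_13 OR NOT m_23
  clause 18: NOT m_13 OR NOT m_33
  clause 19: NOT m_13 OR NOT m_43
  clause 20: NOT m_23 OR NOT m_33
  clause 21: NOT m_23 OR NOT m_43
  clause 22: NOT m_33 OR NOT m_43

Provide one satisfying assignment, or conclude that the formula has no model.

Branch on m_11: set m_11 = false.
Branch on m_12: set m_12 = true.
(NOT m_22) alone gives m_22 = false.
(NOT m_32) alone gives m_32 = false.
(NOT m_42) alone gives m_42 = false.
Branch on m_21: set m_21 = true.
(NOT m_31) alone gives m_31 = false.
(m_33) alone gives m_33 = true.
(NOT m_41) alone gives m_41 = false.
(m_43) alone gives m_43 = true.
But (NOT m_43) is also a unit clause — contradiction.
Backtrack on m_21: now try m_21 = false.
(m_23) alone gives m_23 = true.
(NOT m_13) alone gives m_13 = false.
(NOT m_33) alone gives m_33 = false.
(m_31) alone gives m_31 = true.
(NOT m_41) alone gives m_41 = false.
(m_43) alone gives m_43 = true.
But (NOT m_43) is also a unit clause — contradiction.
Either choice for m_21 ends in contradiction.
Backtrack on m_12: now try m_12 = false.
(m_13) alone gives m_13 = true.
(NOT m_23) alone gives m_23 = false.
(NOT m_33) alone gives m_33 = false.
(NOT m_43) alone gives m_43 = false.
Branch on m_21: set m_21 = true.
(NOT m_31) alone gives m_31 = false.
(m_32) alone gives m_32 = true.
(NOT m_41) alone gives m_41 = false.
(m_42) alone gives m_42 = true.
But (NOT m_42) is also a unit clause — contradiction.
Backtrack on m_21: now try m_21 = false.
(m_22) alone gives m_22 = true.
(NOT m_32) alone gives m_32 = false.
(m_31) alone gives m_31 = true.
(NOT m_41) alone gives m_41 = false.
(m_42) alone gives m_42 = true.
But (NOT m_42) is also a unit clause — contradiction.
Either choice for m_21 ends in contradiction.
Either choice for m_12 ends in contradiction.
Backtrack on m_11: now try m_11 = true.
(NOT m_21) alone gives m_21 = false.
(NOT m_31) alone gives m_31 = false.
(NOT m_41) alone gives m_41 = false.
Branch on m_22: set m_22 = true.
(NOT m_12) alone gives m_12 = false.
(NOT m_32) alone gives m_32 = false.
(m_33) alone gives m_33 = true.
(NOT m_42) alone gives m_42 = false.
(m_43) alone gives m_43 = true.
But (NOT m_43) is also a unit clause — contradiction.
Backtrack on m_22: now try m_22 = false.
(m_23) alone gives m_23 = true.
(NOT m_13) alone gives m_13 = false.
(NOT m_33) alone gives m_33 = false.
(m_32) alone gives m_32 = true.
(NOT m_12) alone gives m_12 = false.
(NOT m_42) alone gives m_42 = false.
(m_43) alone gives m_43 = true.
But (NOT m_43) is also a unit clause — contradiction.
Either choice for m_22 ends in contradiction.
Either choice for m_11 ends in contradiction.

UNSATISFIABLE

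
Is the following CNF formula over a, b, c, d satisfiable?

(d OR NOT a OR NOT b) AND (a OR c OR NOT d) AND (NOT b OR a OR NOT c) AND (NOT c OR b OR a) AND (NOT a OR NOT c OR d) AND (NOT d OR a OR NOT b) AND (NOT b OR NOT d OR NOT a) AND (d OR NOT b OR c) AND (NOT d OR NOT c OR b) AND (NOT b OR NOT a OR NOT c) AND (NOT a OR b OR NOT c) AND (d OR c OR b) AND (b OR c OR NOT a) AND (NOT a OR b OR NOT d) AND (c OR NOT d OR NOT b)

Unsatisfiable

Case d = true:
Case a = true:
Unit clause (NOT b) forces b = false.
But (b) is also a unit clause — contradiction.
Backtrack on a: now try a = false.
Unit clause (c) forces c = true.
Unit clause (NOT b) forces b = false.
But (b) is also a unit clause — contradiction.
Neither a = true nor a = false works.
Backtrack on d: now try d = false.
Case a = false:
Case b = false:
Unit clause (NOT c) forces c = false.
But (c) is also a unit clause — contradiction.
Backtrack on b: now try b = true.
Unit clause (NOT c) forces c = false.
But (c) is also a unit clause — contradiction.
Neither b = true nor b = false works.
Backtrack on a: now try a = true.
Unit clause (NOT b) forces b = false.
Unit clause (NOT c) forces c = false.
But (c) is also a unit clause — contradiction.
Neither a = true nor a = false works.
Neither d = true nor d = false works.
No assignment satisfies every clause.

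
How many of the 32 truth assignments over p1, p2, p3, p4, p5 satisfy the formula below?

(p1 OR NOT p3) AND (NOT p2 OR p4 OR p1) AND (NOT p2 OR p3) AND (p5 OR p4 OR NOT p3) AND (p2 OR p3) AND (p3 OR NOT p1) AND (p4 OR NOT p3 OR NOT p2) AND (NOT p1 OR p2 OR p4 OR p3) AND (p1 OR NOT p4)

There are 2^5 = 32 truth assignments over (p1, p2, p3, p4, p5).
Split on p1. With p1 = true, the clauses containing p1 are satisfied and NOT p1 drops from the rest; 5 of the 2^4 = 16 assignments to the other variables satisfy what remains.
With p1 = false, by the same count on the reduced clause set, 0 assignments work.
Total: 5 + 0 = 5.

5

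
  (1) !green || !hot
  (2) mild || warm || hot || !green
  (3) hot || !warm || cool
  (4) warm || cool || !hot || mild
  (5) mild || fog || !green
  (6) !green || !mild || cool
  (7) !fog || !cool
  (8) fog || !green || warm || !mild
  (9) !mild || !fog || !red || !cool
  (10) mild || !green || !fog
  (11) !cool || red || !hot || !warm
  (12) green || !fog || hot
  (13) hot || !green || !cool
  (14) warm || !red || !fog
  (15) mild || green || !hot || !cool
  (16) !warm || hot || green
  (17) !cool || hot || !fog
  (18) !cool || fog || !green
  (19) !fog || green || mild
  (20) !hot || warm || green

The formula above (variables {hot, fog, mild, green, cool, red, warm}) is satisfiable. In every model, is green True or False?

False

Suppose green = true.
(!hot) alone gives hot = false.
(!cool) alone gives cool = false.
(!warm) alone gives warm = false.
(mild) alone gives mild = true.
But (!mild) is also a unit clause — contradiction.
So every satisfying assignment has green = False.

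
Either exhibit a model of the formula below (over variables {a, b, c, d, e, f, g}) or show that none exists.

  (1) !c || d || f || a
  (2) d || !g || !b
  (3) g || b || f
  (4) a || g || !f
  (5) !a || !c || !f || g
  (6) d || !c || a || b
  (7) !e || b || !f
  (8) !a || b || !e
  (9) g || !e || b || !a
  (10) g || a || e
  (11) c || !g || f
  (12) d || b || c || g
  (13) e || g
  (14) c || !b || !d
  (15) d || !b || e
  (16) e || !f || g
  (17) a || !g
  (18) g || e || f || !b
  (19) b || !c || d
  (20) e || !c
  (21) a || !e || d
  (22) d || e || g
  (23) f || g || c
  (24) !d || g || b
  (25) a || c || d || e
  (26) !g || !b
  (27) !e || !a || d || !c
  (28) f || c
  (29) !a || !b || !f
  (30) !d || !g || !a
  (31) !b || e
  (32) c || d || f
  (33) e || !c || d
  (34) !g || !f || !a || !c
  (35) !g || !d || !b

a=false, b=true, c=true, d=true, e=true, f=false, g=false

Case e = true:
Case b = true:
The clause (!g) is unit, so g = false.
Case a = false:
The clause (!f) is unit, so f = false.
The clause (d) is unit, so d = true.
The clause (c) is unit, so c = true.
Every clause now holds.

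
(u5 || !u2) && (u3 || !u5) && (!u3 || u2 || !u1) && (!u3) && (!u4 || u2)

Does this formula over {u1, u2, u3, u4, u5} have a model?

The clause (!u3) is unit, so u3 = false.
The clause (!u5) is unit, so u5 = false.
The clause (!u2) is unit, so u2 = false.
The clause (!u4) is unit, so u4 = false.
All clauses hold; u1 can take either value.
A satisfying assignment: u1=true,  u2=false,  u3=false,  u4=false,  u5=false.

Satisfiable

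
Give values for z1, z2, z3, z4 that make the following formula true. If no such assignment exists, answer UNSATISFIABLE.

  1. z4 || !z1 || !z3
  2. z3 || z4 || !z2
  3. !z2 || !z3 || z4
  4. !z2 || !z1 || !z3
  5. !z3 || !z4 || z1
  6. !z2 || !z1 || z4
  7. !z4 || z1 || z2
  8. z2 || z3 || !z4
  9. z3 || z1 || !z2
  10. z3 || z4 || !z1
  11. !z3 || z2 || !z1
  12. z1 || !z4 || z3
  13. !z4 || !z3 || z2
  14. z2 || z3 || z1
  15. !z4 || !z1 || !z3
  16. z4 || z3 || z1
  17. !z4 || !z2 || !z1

Case z4 = false:
Case z1 = false:
(z3) alone gives z3 = true.
(!z2) alone gives z2 = false.
Every clause now holds.

z1 ↦ false; z2 ↦ false; z3 ↦ true; z4 ↦ false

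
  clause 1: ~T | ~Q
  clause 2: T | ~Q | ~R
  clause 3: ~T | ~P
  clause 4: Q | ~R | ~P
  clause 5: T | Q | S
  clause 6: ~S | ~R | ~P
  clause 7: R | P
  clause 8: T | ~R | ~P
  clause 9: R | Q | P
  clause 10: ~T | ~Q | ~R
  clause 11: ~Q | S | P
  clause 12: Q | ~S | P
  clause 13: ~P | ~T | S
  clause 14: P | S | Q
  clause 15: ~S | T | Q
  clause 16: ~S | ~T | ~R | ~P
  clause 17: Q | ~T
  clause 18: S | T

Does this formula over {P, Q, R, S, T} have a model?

Branch on T: set T = 0.
(S) alone gives S = 1.
(Q) alone gives Q = 1.
(~R) alone gives R = 0.
(P) alone gives P = 1.
This assignment satisfies each clause.
A satisfying assignment: P=1; Q=1; R=0; S=1; T=0.

Yes, satisfiable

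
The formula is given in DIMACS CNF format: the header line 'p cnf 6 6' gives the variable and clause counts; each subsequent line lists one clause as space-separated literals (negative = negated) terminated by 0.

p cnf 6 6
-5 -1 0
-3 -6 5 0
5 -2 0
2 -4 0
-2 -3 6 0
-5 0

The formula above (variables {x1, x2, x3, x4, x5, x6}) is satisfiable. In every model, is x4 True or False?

False

Suppose x4 = True.
From the singleton clause (x2), x2 = True.
From the singleton clause (x5), x5 = True.
Now (¬x5) is unsatisfied and unit — conflict.
So every satisfying assignment has x4 = False.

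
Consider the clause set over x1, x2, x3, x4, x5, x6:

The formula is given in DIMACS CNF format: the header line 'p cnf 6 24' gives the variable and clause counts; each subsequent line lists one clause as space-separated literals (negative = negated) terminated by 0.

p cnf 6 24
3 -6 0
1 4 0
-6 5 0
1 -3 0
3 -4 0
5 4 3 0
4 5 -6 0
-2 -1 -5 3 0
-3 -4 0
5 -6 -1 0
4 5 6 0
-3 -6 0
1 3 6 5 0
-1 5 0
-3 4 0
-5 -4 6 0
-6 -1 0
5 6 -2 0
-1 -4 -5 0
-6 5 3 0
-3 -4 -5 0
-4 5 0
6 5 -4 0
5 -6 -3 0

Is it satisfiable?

Yes, satisfiable

Case x3 = False:
The clause (¬x6) is unit, so x6 = False.
The clause (¬x4) is unit, so x4 = False.
The clause (x1) is unit, so x1 = True.
The clause (x5) is unit, so x5 = True.
The clause (¬x2) is unit, so x2 = False.
Every clause now holds.
A satisfying assignment: x1 ↦ True,  x2 ↦ False,  x3 ↦ False,  x4 ↦ False,  x5 ↦ True,  x6 ↦ False.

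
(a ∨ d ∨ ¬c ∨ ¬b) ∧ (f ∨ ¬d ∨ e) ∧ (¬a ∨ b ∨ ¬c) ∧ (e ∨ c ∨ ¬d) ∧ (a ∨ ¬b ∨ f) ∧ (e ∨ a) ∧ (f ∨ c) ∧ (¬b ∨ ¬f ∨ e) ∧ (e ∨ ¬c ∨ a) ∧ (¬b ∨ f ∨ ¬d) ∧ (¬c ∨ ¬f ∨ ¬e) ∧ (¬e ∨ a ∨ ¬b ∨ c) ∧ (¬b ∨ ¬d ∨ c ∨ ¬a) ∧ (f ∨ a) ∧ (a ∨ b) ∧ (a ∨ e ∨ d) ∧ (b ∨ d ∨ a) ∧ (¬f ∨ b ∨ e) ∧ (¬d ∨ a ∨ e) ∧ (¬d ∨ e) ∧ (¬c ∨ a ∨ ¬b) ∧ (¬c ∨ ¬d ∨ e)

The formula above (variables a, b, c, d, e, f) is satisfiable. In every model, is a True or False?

True

Suppose a = False.
Unit clause (e) forces e = True.
Unit clause (f) forces f = True.
Unit clause (¬c) forces c = False.
Unit clause (¬b) forces b = False.
That conflicts with the unit clause (b).
So every satisfying assignment has a = True.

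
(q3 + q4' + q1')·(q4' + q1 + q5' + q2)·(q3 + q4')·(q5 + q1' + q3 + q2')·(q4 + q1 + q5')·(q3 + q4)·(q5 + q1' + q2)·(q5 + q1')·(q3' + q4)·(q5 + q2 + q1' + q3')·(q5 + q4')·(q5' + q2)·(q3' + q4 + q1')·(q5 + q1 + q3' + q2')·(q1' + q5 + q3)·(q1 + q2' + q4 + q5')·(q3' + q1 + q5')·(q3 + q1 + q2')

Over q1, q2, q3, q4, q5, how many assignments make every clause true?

There are 2^5 = 32 truth assignments over (q1, q2, q3, q4, q5).
Split on q2. With q2 = 1, the clauses containing q2 are satisfied and q2' drops from the rest; 1 of the 2^4 = 16 assignments to the other variables satisfy what remains.
With q2 = 0, by the same count on the reduced clause set, 0 assignments work.
(One model: q1=T, q2=T, q3=T, q4=T, q5=T.)
Total: 1 + 0 = 1.

1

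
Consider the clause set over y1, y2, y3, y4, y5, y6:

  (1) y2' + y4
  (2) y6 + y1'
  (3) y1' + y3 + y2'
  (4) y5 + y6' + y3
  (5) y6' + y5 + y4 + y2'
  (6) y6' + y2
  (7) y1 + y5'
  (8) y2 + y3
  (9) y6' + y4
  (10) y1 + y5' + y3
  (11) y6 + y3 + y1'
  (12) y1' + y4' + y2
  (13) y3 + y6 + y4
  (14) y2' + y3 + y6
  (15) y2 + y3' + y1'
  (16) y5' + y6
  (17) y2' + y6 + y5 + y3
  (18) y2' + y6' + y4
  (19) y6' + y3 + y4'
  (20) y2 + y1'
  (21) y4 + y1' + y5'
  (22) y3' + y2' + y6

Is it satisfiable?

Case y2 = 1:
(y4) alone gives y4 = 1.
Case y6 = 1:
(y3) alone gives y3 = 1.
Case y1 = 1:
No clause remains; y5 is free.
A satisfying assignment: y1=1,  y2=1,  y3=1,  y4=1,  y5=1,  y6=1.

Yes, satisfiable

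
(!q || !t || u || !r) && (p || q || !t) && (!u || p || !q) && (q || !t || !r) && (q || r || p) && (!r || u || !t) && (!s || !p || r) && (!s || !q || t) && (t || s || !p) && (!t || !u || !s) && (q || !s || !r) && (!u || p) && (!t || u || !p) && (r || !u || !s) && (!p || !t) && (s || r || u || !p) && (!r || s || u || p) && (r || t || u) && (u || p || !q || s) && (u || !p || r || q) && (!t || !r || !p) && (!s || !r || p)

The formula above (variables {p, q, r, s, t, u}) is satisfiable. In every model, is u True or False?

False

Suppose u = true.
The clause (p) is unit, so p = true.
The clause (!t) is unit, so t = false.
The clause (s) is unit, so s = true.
The clause (r) is unit, so r = true.
The clause (!q) is unit, so q = false.
But (q) is also a unit clause — contradiction.
So every satisfying assignment has u = False.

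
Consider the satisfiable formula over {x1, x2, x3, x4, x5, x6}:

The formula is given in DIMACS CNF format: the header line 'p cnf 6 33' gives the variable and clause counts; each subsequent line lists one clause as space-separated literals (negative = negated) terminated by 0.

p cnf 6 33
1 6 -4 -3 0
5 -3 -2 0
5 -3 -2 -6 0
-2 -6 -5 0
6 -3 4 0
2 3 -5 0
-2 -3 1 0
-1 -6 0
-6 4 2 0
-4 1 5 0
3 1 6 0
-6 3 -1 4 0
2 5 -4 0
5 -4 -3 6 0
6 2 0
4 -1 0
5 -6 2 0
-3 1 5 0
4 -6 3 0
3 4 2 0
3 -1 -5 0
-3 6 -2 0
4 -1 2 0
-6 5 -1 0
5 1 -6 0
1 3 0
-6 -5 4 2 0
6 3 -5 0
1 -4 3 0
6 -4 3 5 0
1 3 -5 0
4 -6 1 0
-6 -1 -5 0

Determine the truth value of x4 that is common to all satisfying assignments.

True

Suppose x4 = False.
From the singleton clause (¬x1), x1 = False.
From the singleton clause (x3), x3 = True.
From the singleton clause (x6), x6 = True.
But (¬x6) is also a unit clause — contradiction.
So every satisfying assignment has x4 = True.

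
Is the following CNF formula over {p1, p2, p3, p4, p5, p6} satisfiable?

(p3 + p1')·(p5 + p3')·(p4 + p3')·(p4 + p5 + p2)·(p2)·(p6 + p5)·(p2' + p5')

(p2) alone gives p2 = 1.
(p5') alone gives p5 = 0.
(p3') alone gives p3 = 0.
(p1') alone gives p1 = 0.
(p6) alone gives p6 = 1.
All clauses hold; p4 can take either value.
A satisfying assignment: p1=0,  p2=1,  p3=0,  p4=1,  p5=0,  p6=1.

Yes, satisfiable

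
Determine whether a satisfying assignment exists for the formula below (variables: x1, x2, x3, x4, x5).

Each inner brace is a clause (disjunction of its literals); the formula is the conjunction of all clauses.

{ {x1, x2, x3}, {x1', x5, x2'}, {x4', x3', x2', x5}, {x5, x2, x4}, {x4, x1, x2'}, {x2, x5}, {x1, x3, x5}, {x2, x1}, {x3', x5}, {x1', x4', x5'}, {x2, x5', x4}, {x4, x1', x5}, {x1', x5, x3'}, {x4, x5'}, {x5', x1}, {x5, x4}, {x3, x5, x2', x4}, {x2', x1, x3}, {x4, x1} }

No

Branch on x2: set x2 = 1.
Branch on x1: set x1 = 0.
From the singleton clause (x4), x4 = 1.
From the singleton clause (x5'), x5 = 0.
From the singleton clause (x3'), x3 = 0.
That conflicts with the unit clause (x3).
Backtrack on x1: now try x1 = 1.
From the singleton clause (x5), x5 = 1.
From the singleton clause (x4'), x4 = 0.
That conflicts with the unit clause (x4).
Either choice for x1 ends in contradiction.
Backtrack on x2: now try x2 = 0.
From the singleton clause (x5), x5 = 1.
From the singleton clause (x1), x1 = 1.
From the singleton clause (x4'), x4 = 0.
That conflicts with the unit clause (x4).
Either choice for x2 ends in contradiction.
No assignment satisfies every clause.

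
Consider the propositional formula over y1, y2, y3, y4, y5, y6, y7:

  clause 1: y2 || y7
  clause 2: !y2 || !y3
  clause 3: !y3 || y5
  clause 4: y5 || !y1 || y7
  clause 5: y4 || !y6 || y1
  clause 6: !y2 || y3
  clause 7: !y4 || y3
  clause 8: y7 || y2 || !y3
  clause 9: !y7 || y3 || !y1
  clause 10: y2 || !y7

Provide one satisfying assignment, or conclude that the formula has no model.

Suppose y2 = true.
From the singleton clause (!y3), y3 = false.
But (y3) is also a unit clause — contradiction.
Undo y2 and try y2 = false.
From the singleton clause (y7), y7 = true.
But (!y7) is also a unit clause — contradiction.
Both values of y2 lead to a conflict.

UNSATISFIABLE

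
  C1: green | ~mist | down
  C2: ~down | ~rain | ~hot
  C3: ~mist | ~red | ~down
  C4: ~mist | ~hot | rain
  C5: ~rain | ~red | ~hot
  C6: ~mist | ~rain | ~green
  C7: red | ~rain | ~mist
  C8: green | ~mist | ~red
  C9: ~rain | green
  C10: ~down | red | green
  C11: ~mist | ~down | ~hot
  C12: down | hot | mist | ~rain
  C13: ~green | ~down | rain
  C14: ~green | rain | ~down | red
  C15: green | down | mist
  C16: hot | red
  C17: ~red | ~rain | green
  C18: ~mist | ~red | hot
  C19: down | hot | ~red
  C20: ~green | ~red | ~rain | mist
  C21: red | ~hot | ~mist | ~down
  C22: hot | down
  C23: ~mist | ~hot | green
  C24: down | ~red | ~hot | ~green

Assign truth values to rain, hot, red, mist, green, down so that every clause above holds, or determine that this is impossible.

rain ↦ 0; hot ↦ 0; red ↦ 1; mist ↦ 0; green ↦ 0; down ↦ 1

Branch on rain: set rain = 0.
Branch on mist: set mist = 0.
Branch on green: set green = 0.
Unit clause (down) forces down = 1.
Unit clause (red) forces red = 1.
No clause remains; hot is free.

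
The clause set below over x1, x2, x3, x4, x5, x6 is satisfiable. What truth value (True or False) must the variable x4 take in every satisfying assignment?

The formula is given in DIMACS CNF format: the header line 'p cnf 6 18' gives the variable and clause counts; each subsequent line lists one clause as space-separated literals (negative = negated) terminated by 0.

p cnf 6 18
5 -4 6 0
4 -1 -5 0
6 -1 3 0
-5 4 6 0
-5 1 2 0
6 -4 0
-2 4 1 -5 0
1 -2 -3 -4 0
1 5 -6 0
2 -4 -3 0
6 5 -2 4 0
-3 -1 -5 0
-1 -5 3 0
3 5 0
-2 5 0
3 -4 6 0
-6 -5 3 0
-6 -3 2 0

False

Suppose x4 = True.
Unit clause (x6) forces x6 = True.
Suppose x1 = True.
Suppose x2 = True.
Unit clause (x5) forces x5 = True.
Unit clause (¬x3) forces x3 = False.
Now (x3) is unsatisfied and unit — conflict.
So x2 must be the other value — set x2 = False.
Unit clause (¬x3) forces x3 = False.
Unit clause (¬x5) forces x5 = False.
Now (x5) is unsatisfied and unit — conflict.
Both values of x2 lead to a conflict.
So x1 must be the other value — set x1 = False.
Unit clause (x5) forces x5 = True.
Unit clause (x2) forces x2 = True.
Unit clause (¬x3) forces x3 = False.
Now (x3) is unsatisfied and unit — conflict.
Both values of x1 lead to a conflict.
So every satisfying assignment has x4 = False.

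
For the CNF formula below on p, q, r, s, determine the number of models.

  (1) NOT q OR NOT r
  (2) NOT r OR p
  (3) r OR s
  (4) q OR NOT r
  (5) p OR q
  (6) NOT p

1

There are 2^4 = 16 truth assignments over (p, q, r, s).
Split on s. With s = true, the clauses containing s are satisfied and NOT s drops from the rest; 1 of the 2^3 = 8 assignments to the other variables satisfy what remains.
With s = false, by the same count on the reduced clause set, 0 assignments work.
Total: 1 + 0 = 1.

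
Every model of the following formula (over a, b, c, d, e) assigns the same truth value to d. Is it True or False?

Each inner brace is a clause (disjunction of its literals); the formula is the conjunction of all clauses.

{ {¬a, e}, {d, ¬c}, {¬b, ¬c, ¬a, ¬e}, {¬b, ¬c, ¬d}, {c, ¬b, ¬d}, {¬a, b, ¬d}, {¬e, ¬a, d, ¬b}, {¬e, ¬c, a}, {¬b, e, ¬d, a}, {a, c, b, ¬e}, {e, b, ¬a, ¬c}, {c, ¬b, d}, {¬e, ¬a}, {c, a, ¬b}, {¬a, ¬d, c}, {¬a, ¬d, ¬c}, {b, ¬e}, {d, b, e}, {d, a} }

Suppose d = False.
The clause (¬c) is unit, so c = False.
The clause (¬b) is unit, so b = False.
The clause (¬e) is unit, so e = False.
Now (e) is unsatisfied and unit — conflict.
So every satisfying assignment has d = True.

True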